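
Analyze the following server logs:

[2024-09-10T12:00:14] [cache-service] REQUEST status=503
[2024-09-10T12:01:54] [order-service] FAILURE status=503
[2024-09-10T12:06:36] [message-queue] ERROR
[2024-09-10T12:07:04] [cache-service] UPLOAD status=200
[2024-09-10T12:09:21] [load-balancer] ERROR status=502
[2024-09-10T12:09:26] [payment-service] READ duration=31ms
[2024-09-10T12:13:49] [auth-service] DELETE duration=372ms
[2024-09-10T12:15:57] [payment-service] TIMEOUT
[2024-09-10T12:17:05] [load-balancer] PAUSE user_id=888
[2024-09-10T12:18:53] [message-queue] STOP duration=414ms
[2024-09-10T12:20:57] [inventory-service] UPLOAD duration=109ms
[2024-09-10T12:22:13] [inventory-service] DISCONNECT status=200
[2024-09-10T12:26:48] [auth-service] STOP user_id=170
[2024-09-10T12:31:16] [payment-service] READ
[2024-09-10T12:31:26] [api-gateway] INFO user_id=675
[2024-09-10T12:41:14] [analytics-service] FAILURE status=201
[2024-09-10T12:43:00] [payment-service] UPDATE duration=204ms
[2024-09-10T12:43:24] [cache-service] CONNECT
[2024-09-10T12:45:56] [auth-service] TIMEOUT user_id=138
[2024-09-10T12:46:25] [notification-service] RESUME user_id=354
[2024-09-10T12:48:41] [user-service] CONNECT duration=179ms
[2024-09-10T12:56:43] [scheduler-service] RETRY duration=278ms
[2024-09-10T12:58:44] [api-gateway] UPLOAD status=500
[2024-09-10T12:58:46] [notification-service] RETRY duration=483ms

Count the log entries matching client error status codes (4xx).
0

To find matching entries:

1. Pattern to match: client error status codes (4xx)
2. Scan each log entry for the pattern
3. Count matches: 0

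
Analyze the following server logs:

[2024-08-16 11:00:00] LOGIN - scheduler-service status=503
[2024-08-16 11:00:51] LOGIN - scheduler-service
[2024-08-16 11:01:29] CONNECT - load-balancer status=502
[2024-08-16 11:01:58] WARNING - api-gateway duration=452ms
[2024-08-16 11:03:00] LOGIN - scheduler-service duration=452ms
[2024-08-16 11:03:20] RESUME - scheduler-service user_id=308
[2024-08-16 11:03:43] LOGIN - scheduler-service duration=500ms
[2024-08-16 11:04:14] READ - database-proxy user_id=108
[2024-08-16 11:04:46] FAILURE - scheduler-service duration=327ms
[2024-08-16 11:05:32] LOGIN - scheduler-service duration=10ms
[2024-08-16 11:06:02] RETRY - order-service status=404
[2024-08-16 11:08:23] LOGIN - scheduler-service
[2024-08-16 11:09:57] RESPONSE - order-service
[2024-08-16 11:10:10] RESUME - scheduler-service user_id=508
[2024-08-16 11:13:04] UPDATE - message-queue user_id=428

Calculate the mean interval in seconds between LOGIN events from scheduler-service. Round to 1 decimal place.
100.6

To calculate average interval:

1. Find all LOGIN events for scheduler-service in order
2. Calculate time gaps between consecutive events
3. Compute mean of gaps: 503 / 5 = 100.6 seconds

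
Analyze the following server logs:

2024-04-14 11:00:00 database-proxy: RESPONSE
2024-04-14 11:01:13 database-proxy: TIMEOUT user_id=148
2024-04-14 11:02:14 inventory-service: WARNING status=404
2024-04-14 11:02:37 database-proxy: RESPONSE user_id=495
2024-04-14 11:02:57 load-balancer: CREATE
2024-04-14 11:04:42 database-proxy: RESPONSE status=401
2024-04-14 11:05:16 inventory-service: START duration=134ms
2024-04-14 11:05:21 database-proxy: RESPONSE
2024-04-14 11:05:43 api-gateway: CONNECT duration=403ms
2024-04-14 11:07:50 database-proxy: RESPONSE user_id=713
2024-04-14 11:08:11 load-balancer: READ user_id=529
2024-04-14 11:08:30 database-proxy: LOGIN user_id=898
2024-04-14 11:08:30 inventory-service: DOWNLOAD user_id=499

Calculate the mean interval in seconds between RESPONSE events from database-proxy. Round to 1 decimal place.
117.5

To calculate average interval:

1. Find all RESPONSE events for database-proxy in order
2. Calculate time gaps between consecutive events
3. Compute mean of gaps: 470 / 4 = 117.5 seconds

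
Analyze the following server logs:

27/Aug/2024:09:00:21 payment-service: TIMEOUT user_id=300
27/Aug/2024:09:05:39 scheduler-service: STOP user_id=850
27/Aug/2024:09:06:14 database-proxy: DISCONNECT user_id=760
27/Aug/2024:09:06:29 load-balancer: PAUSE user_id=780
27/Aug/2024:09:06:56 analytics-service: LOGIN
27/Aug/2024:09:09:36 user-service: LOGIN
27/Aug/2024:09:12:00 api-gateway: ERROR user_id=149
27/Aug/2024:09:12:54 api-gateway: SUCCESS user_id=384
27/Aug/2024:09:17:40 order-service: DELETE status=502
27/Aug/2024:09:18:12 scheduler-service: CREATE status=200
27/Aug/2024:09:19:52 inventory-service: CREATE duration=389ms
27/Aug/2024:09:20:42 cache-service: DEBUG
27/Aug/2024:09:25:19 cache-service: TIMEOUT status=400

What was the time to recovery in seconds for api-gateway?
54

To calculate recovery time:

1. Find ERROR event for api-gateway: 27/Aug/2024:09:12:00
2. Find next SUCCESS event for api-gateway: 27/Aug/2024:09:12:54
3. Recovery time: 27/Aug/2024:09:12:54 - 27/Aug/2024:09:12:00 = 54 seconds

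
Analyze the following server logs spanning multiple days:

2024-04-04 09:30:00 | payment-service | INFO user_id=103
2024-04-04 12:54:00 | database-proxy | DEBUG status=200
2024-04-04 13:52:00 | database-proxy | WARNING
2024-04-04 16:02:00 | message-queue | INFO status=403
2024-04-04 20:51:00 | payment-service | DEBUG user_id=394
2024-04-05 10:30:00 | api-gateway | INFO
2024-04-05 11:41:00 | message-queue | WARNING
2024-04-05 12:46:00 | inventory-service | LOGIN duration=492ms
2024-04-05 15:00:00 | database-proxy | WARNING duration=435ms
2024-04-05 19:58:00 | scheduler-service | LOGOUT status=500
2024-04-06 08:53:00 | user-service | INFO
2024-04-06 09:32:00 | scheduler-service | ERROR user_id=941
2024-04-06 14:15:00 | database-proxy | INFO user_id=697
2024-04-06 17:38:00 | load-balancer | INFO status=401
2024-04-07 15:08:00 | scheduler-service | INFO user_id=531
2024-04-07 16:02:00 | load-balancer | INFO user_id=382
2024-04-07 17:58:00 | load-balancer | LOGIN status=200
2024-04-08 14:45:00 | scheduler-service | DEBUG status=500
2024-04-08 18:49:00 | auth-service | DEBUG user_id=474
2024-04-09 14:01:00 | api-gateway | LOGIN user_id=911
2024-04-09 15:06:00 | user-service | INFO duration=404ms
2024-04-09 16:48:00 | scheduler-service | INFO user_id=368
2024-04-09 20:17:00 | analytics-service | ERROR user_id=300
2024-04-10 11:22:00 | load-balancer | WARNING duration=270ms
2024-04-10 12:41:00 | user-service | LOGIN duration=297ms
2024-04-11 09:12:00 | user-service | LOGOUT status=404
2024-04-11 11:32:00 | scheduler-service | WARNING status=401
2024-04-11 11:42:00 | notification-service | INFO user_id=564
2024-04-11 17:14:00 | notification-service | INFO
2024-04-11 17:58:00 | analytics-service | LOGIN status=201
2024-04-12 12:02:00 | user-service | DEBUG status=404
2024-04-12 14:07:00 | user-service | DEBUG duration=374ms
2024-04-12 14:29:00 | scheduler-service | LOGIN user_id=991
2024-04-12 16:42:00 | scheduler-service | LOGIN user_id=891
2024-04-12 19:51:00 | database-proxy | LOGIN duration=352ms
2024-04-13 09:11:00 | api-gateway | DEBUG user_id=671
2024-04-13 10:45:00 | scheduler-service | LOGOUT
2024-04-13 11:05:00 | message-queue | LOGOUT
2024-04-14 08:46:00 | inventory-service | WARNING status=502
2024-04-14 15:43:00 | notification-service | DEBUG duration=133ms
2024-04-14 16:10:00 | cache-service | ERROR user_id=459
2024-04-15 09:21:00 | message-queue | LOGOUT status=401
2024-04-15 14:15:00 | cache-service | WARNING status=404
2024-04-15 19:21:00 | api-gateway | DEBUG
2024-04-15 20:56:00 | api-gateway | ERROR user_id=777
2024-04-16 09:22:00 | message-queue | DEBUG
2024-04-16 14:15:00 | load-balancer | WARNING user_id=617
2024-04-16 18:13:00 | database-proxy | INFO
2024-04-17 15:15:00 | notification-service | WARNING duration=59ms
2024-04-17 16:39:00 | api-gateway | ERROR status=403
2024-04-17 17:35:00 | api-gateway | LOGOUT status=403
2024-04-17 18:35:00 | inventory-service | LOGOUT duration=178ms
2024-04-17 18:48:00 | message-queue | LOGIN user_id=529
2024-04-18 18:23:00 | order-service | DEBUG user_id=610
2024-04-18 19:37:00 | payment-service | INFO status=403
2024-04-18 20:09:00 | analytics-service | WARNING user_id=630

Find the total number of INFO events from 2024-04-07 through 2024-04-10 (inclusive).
4

To filter by date range:

1. Date range: 2024-04-07 through 2024-04-10, both dates inclusive
2. Filter for INFO events whose date falls in this range
3. Count matching events: 4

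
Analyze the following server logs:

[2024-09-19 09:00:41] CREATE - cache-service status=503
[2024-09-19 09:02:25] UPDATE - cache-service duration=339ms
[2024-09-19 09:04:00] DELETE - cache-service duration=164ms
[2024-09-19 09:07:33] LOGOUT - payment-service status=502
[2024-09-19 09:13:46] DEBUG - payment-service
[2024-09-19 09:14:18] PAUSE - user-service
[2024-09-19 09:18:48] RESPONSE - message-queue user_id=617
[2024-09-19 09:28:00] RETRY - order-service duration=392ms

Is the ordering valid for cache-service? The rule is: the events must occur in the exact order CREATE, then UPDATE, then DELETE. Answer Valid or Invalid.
Valid

To validate ordering:

1. Required order: CREATE → UPDATE → DELETE
2. Rule: the events must occur in the exact order CREATE, then UPDATE, then DELETE
3. Check actual order of events for cache-service
4. Result: Valid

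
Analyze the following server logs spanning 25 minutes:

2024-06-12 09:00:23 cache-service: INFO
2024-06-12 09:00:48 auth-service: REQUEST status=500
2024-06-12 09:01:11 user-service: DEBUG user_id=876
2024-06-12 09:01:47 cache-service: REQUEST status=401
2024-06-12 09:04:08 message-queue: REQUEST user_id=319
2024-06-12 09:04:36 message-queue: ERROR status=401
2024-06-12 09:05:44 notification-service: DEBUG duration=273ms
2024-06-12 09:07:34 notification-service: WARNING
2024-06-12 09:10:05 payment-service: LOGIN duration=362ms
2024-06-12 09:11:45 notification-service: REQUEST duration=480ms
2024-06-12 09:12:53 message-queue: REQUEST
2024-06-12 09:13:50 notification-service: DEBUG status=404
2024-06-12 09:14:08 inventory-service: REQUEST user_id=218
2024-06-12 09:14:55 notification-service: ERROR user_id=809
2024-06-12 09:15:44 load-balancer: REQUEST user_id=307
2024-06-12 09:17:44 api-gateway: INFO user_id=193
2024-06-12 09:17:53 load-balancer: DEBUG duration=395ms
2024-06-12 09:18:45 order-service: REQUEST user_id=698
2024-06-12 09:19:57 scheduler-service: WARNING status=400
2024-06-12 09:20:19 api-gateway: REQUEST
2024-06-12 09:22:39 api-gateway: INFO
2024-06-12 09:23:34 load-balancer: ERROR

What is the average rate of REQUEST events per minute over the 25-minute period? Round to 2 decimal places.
0.36

To calculate the rate:

1. Count total REQUEST events: 9
2. Total time period: 25 minutes
3. Rate = 9 / 25 = 0.36 events per minute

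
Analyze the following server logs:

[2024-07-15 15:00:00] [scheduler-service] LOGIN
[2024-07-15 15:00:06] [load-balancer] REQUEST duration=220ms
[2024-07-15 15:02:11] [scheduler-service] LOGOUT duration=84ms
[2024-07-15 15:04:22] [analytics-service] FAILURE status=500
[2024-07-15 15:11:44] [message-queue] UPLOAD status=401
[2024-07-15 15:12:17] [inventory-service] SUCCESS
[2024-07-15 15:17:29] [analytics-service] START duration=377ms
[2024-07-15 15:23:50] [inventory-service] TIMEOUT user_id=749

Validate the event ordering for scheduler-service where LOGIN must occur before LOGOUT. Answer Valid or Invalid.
Valid

To validate ordering:

1. Required order: LOGIN → LOGOUT
2. Rule: LOGIN must occur before LOGOUT
3. Check actual order of events for scheduler-service
4. Result: Valid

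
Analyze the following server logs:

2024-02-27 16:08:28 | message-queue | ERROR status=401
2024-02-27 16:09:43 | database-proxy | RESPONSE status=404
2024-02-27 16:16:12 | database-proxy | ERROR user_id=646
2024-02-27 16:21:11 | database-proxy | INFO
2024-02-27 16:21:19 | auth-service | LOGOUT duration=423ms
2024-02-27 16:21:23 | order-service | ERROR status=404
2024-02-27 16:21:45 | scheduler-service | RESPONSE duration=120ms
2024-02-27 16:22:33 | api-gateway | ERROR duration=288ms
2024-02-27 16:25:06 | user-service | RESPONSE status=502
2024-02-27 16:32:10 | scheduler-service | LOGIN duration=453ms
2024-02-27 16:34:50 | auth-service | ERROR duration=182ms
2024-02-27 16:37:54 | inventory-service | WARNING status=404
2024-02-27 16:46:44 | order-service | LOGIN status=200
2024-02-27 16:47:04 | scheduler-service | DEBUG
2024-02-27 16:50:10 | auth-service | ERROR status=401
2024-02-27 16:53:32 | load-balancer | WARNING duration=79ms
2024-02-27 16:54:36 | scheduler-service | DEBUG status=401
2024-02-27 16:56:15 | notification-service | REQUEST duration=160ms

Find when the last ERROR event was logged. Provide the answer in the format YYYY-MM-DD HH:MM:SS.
2024-02-27 16:50:10

To find the last event:

1. Filter for all ERROR events
2. Sort by timestamp
3. Select the last one
4. Timestamp: 2024-02-27 16:50:10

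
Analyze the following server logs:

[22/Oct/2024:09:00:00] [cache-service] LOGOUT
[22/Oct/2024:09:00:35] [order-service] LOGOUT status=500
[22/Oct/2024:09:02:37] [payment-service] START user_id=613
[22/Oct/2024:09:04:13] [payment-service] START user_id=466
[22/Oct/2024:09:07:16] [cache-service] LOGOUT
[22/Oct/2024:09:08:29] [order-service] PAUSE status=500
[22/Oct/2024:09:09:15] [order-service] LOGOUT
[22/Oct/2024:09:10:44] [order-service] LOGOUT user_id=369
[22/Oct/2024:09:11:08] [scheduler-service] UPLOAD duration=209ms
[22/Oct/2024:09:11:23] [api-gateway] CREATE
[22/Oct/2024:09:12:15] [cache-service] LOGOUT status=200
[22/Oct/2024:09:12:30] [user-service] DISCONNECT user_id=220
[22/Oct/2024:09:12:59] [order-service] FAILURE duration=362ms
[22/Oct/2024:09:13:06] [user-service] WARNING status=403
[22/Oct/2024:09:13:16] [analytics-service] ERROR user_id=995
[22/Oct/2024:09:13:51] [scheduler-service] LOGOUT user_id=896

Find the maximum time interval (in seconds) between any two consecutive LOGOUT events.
401

To find the longest gap:

1. Extract all LOGOUT events in chronological order
2. Calculate time differences between consecutive events
3. Find the maximum difference
4. Longest gap: 401 seconds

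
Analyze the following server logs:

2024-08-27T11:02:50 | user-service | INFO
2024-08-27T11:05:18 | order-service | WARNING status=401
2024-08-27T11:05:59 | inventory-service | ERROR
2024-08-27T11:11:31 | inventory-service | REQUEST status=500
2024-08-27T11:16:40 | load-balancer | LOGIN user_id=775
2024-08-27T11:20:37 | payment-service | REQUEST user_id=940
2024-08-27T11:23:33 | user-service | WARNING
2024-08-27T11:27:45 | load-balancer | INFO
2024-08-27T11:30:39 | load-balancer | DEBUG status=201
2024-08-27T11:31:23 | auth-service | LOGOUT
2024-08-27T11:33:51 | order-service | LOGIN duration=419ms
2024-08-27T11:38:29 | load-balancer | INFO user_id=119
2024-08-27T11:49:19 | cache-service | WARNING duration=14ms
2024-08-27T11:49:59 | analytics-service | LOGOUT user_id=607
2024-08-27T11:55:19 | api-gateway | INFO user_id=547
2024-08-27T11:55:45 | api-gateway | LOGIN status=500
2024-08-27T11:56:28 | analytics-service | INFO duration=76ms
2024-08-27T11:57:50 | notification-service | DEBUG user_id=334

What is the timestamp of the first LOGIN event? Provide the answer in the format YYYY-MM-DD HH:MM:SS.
2024-08-27 11:16:40

To find the first event:

1. Filter for all LOGIN events
2. Sort by timestamp
3. Select the first one
4. Timestamp: 2024-08-27 11:16:40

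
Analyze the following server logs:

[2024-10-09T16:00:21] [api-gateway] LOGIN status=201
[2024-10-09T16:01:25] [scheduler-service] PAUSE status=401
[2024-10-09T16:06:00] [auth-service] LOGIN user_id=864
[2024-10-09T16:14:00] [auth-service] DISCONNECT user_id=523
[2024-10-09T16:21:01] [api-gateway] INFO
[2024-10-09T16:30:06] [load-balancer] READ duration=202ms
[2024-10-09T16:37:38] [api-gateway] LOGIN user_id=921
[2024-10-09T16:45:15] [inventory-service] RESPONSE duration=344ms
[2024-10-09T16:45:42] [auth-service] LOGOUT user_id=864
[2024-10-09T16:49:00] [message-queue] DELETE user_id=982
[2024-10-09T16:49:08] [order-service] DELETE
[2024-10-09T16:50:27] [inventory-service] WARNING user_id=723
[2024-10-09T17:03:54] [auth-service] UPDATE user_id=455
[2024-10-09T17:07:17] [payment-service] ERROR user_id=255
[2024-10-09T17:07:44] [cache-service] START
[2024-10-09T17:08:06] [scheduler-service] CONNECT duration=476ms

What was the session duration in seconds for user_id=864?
2382

To calculate session duration:

1. Find LOGIN event for user_id=864: 2024-10-09T16:06:00
2. Find LOGOUT event for user_id=864: 2024-10-09T16:45:42
3. Session duration: 2024-10-09T16:45:42 - 2024-10-09T16:06:00 = 2382 seconds (39 minutes)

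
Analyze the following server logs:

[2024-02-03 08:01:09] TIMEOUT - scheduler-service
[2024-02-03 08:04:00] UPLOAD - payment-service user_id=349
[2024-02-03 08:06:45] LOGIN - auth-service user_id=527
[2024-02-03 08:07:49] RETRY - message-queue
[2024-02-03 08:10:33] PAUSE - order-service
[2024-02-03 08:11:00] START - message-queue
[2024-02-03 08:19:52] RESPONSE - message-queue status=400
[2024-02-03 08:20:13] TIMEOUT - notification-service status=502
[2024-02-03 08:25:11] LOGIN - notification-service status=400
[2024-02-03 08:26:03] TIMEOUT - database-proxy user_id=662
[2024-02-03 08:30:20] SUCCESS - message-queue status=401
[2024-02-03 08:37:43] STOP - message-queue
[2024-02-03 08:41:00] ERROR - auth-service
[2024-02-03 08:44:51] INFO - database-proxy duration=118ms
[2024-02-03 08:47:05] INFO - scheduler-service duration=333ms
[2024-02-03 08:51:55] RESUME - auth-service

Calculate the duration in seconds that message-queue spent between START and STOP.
1603

To calculate state duration:

1. Find START event for message-queue: 2024-02-03 08:11:00
2. Find STOP event for message-queue: 2024-02-03 08:37:43
3. Calculate duration: 2024-02-03 08:37:43 - 2024-02-03 08:11:00 = 1603 seconds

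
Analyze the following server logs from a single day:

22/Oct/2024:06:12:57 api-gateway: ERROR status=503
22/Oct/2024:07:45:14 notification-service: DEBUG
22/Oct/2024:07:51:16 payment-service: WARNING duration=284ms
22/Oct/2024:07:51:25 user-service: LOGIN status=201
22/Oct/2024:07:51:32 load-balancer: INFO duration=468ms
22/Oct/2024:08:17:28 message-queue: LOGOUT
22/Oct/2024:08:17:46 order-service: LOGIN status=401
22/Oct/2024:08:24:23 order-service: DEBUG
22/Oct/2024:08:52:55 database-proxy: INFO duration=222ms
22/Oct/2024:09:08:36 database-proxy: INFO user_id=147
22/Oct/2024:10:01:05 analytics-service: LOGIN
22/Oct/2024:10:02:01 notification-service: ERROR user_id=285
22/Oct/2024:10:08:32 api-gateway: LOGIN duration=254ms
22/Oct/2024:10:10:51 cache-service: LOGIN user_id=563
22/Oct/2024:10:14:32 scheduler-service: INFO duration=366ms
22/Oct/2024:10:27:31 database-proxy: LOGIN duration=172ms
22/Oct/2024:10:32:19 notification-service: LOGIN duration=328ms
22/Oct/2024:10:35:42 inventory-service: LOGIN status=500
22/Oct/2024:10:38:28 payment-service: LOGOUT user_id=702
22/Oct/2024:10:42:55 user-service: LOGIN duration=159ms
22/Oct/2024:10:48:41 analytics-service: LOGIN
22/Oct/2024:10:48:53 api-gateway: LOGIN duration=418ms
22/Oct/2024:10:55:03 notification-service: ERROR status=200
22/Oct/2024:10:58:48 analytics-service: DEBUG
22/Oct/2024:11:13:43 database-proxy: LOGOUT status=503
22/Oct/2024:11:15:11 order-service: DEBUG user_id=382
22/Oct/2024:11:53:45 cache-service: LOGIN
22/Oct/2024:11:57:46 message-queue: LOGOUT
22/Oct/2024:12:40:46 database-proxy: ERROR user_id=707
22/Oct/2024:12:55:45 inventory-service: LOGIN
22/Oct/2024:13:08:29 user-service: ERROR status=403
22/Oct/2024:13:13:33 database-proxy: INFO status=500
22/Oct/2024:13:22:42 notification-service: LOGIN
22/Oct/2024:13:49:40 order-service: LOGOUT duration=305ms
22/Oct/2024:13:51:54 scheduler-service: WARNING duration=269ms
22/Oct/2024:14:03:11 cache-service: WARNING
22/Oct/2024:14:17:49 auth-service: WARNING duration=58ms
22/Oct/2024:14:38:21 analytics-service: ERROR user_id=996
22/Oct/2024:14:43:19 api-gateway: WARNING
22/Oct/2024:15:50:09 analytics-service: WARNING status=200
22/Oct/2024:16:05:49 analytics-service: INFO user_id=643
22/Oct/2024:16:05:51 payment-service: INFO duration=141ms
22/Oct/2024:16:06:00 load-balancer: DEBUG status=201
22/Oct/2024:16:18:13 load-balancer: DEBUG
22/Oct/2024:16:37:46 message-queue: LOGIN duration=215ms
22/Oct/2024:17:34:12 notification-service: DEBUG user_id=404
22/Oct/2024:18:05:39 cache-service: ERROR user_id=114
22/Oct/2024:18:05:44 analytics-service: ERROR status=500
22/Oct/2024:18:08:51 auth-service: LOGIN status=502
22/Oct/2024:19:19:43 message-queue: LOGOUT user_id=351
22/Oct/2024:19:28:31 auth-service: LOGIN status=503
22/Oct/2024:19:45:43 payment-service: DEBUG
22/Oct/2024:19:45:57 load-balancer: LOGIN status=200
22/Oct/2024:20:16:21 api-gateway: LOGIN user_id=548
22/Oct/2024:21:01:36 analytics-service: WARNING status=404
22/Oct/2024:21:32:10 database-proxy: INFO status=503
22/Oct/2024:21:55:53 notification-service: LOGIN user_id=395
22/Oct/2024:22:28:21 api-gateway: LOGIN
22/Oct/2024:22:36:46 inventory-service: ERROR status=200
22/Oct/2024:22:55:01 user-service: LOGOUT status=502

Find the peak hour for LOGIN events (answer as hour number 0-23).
10

To find the peak hour:

1. Group all LOGIN events by hour
2. Count events in each hour
3. Find hour with maximum count
4. Peak hour: 10 (with 9 events)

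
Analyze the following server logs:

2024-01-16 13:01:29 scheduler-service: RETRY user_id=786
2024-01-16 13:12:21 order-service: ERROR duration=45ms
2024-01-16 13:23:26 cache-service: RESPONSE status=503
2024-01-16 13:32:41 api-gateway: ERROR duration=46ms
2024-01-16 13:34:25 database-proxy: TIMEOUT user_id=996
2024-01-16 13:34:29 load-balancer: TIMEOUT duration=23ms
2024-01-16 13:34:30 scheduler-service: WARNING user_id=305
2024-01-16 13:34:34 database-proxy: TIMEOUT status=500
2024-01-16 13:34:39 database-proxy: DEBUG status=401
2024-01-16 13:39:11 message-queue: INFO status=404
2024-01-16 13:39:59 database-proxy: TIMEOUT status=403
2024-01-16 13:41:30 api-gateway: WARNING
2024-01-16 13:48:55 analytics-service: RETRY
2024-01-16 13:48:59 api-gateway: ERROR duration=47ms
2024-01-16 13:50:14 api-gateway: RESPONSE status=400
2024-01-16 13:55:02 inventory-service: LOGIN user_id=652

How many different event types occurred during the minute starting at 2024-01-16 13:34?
3

To count unique event types:

1. Filter events in the minute starting at 2024-01-16 13:34
2. Extract event types from matching entries
3. Count unique types: 3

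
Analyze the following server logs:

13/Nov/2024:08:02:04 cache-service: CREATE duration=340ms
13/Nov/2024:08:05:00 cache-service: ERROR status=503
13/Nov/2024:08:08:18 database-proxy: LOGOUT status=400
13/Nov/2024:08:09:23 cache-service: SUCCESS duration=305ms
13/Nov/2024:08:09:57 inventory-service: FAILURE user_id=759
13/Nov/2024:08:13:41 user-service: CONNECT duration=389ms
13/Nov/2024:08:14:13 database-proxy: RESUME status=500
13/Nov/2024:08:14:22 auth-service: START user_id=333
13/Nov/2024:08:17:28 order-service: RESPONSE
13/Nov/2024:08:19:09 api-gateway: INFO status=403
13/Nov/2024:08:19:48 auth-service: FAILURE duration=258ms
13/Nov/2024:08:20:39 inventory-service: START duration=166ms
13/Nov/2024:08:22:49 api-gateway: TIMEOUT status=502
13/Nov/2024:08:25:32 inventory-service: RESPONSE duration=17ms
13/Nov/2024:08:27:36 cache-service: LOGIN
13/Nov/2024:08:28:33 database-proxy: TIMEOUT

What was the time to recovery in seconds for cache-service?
263

To calculate recovery time:

1. Find ERROR event for cache-service: 13/Nov/2024:08:05:00
2. Find next SUCCESS event for cache-service: 13/Nov/2024:08:09:23
3. Recovery time: 13/Nov/2024:08:09:23 - 13/Nov/2024:08:05:00 = 263 seconds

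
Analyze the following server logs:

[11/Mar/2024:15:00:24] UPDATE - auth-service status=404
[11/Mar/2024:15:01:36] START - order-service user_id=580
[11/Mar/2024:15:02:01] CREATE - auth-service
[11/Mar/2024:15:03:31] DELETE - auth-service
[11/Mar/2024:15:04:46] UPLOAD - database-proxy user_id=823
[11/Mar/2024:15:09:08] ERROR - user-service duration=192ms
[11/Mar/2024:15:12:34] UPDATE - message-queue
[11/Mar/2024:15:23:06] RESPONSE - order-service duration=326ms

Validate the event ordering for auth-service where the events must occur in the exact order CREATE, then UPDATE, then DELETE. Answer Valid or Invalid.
Invalid

To validate ordering:

1. Required order: CREATE → UPDATE → DELETE
2. Rule: the events must occur in the exact order CREATE, then UPDATE, then DELETE
3. Check actual order of events for auth-service
4. Result: Invalid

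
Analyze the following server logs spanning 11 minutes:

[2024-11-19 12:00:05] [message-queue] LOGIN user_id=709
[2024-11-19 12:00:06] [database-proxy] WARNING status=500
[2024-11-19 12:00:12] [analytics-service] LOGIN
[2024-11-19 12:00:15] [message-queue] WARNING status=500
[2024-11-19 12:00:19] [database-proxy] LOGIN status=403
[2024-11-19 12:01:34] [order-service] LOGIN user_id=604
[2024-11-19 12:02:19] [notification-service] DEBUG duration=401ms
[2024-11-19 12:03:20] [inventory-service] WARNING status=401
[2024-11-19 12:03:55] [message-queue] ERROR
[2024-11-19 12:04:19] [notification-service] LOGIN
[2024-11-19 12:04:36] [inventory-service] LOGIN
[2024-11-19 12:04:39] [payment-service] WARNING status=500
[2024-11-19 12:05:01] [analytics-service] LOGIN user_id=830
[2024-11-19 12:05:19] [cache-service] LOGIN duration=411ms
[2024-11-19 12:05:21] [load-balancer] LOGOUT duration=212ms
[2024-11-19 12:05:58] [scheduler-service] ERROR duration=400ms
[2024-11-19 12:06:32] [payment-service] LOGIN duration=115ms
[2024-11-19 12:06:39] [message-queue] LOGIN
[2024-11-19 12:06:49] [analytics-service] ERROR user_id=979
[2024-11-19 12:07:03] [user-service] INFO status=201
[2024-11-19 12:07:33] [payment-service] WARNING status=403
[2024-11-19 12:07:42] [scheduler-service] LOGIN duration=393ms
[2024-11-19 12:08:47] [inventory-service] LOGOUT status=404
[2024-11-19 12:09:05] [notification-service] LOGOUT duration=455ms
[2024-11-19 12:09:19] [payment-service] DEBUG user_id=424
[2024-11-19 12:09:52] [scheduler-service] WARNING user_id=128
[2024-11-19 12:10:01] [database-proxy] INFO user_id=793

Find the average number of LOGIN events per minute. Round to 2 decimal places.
1.0

To calculate the rate:

1. Count total LOGIN events: 11
2. Total time period: 11 minutes
3. Rate = 11 / 11 = 1.0 events per minute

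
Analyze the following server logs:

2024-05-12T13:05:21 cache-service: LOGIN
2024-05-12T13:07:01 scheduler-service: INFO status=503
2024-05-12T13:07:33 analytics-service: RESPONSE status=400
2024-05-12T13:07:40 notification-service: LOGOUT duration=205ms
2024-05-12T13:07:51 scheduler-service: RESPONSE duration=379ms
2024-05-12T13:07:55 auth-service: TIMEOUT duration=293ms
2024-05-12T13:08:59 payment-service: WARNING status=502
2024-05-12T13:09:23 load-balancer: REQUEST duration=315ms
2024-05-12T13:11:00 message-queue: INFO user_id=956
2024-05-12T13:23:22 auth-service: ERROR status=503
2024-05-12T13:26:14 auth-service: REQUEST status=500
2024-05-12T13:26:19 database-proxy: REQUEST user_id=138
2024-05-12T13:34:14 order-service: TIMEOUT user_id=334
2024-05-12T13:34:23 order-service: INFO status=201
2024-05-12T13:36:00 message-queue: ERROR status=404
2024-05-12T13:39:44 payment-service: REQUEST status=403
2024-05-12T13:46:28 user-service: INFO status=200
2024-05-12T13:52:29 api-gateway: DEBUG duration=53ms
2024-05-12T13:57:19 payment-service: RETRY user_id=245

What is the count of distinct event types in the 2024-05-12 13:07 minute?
4

To count unique event types:

1. Filter events in the minute starting at 2024-05-12 13:07
2. Extract event types from matching entries
3. Count unique types: 4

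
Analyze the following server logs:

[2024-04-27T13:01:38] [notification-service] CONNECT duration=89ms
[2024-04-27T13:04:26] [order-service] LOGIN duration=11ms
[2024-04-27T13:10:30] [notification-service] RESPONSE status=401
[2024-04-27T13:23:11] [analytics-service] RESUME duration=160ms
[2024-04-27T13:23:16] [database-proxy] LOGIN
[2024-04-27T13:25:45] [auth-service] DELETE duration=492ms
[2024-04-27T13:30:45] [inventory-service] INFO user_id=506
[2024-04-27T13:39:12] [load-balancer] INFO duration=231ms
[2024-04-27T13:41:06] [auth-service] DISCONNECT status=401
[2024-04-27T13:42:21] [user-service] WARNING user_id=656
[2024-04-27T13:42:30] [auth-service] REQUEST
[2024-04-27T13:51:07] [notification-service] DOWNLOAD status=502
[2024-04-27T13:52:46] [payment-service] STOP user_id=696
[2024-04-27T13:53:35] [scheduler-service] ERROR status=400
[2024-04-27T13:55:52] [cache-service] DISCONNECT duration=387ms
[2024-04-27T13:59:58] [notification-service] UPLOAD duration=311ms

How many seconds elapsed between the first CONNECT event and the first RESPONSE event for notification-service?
532

To find the time between events:

1. Locate the first CONNECT event for notification-service: 2024-04-27T13:01:38
2. Locate the first RESPONSE event for notification-service: 2024-04-27T13:10:30
3. Calculate the difference: 2024-04-27T13:10:30 - 2024-04-27T13:01:38 = 532 seconds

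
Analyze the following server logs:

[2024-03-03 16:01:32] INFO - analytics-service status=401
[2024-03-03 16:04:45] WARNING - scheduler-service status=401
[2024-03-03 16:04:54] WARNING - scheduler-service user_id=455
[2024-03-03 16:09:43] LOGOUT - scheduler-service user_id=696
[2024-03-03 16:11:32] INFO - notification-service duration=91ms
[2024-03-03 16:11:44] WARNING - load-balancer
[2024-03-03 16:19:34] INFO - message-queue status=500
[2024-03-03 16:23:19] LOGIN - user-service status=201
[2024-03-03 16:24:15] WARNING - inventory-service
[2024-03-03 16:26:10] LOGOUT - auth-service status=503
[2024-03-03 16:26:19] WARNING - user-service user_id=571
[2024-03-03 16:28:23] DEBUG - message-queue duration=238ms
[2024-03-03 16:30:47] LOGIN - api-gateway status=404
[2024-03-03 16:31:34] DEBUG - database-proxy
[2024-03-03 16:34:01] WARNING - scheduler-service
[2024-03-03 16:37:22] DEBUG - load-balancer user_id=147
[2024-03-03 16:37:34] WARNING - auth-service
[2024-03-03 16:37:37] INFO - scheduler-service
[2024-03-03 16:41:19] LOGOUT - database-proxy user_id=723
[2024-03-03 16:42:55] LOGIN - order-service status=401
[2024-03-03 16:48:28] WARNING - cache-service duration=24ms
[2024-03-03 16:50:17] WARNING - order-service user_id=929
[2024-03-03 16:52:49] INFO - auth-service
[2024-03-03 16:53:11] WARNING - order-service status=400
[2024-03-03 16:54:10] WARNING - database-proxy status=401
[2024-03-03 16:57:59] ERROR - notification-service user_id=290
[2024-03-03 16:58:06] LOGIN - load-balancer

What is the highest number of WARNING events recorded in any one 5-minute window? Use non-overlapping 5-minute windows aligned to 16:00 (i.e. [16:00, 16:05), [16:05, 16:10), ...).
3

To find the burst window:

1. Divide the log period into non-overlapping 5-minute windows starting at 16:00
2. Count WARNING events in each window
3. Find the window with maximum count
4. Maximum events in a window: 3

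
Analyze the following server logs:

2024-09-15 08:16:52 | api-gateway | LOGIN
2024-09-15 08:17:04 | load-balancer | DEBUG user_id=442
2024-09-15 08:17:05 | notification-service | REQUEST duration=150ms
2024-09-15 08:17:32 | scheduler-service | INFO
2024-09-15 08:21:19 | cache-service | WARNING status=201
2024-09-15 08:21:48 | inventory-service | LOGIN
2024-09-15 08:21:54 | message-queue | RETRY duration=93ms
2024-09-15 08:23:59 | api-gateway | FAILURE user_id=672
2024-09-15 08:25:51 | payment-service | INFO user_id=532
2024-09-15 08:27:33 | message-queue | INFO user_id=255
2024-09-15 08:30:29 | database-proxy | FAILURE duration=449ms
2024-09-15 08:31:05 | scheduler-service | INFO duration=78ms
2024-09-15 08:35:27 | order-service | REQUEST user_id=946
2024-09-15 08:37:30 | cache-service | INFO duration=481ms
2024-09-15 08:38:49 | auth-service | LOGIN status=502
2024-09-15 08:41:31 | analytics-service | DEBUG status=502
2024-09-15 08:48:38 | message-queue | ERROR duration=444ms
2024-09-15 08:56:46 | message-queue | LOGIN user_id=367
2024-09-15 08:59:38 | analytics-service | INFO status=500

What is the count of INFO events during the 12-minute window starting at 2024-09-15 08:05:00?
0

To count events in the time window:

1. Window boundaries: 2024-09-15 08:05:00 to 2024-09-15 08:17:00
2. Filter for INFO events within this window
3. Count matching events: 0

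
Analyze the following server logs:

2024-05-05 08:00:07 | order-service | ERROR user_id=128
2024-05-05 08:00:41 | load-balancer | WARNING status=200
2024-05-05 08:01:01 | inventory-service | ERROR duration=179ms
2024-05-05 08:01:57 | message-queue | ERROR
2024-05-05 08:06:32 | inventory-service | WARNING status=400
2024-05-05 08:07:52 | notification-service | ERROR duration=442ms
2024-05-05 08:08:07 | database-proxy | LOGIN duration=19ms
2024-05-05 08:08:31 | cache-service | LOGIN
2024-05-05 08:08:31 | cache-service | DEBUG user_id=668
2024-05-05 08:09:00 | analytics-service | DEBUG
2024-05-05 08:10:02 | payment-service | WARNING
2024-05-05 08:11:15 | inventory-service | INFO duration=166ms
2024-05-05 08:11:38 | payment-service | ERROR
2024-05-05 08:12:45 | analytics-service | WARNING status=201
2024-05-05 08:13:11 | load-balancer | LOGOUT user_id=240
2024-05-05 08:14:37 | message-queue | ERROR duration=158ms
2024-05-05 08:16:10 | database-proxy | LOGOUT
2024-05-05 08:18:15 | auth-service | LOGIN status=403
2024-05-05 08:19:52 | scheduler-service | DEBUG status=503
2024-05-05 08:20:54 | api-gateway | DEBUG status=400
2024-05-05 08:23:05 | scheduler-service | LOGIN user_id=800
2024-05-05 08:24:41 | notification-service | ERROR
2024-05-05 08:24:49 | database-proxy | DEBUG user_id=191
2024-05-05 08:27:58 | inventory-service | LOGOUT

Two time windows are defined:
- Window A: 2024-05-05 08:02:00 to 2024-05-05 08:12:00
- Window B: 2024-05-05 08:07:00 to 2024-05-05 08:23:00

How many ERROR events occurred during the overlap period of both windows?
2

To find overlap events:

1. Window A: 2024-05-05 08:02:00 to 2024-05-05 08:12:00
2. Window B: 2024-05-05 08:07:00 to 2024-05-05 08:23:00
3. Overlap period: 2024-05-05 08:07:00 to 2024-05-05 08:12:00
4. Count ERROR events in overlap: 2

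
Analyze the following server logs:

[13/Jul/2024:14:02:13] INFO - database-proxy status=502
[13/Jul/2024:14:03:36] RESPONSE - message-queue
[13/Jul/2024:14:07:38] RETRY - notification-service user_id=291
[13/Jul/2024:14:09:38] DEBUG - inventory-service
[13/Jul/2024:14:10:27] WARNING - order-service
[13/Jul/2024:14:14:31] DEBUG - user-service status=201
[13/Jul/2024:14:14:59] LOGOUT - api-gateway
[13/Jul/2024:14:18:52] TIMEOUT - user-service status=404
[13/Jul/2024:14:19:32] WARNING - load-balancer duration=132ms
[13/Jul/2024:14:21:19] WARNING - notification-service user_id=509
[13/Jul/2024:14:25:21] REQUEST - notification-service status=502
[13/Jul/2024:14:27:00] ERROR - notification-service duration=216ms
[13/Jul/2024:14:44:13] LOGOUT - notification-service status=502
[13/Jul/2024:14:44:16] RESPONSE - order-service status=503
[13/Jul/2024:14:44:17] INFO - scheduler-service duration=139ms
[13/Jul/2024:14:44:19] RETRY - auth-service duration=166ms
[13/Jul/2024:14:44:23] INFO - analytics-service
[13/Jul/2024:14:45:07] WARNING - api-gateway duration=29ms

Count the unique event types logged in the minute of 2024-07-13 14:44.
4

To count unique event types:

1. Filter events in the minute starting at 2024-07-13 14:44
2. Extract event types from matching entries
3. Count unique types: 4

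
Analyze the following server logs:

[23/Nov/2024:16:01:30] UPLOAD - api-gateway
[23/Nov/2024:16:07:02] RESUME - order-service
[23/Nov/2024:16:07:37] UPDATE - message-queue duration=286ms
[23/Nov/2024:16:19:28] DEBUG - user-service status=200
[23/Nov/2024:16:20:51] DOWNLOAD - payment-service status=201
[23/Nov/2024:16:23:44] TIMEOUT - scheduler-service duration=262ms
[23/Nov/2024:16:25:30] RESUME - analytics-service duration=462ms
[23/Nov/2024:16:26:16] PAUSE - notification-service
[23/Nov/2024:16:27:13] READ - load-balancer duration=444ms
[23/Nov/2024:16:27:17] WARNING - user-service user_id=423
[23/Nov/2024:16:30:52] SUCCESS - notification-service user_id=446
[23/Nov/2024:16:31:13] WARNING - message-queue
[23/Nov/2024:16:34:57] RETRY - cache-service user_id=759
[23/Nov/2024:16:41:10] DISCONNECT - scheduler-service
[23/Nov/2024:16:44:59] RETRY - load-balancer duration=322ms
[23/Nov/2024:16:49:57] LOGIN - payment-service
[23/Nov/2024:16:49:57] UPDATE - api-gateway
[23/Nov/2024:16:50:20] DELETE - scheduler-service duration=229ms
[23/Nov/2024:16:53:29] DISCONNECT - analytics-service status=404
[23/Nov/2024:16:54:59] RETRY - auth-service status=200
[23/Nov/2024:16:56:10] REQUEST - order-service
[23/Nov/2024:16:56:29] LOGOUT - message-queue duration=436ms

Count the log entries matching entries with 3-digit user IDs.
3

To find matching entries:

1. Pattern to match: entries with 3-digit user IDs
2. Scan each log entry for the pattern
3. Count matches: 3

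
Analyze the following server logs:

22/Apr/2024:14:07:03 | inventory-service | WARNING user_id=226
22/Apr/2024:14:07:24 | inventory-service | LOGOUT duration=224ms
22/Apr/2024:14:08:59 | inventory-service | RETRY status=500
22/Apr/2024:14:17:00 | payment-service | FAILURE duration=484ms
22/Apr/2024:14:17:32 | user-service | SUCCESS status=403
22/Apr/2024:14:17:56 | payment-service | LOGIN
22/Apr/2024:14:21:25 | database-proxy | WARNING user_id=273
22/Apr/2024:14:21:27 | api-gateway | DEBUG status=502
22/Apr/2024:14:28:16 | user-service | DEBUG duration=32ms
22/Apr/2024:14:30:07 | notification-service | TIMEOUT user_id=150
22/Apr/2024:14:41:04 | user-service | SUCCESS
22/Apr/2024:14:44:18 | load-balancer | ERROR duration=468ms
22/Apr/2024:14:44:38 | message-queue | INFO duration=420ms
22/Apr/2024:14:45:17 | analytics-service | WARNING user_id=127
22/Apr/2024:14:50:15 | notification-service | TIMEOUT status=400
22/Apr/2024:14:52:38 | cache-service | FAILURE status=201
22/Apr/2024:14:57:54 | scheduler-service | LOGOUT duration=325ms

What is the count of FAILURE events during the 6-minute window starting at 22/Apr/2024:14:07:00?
0

To count events in the time window:

1. Window boundaries: 22/Apr/2024:14:07:00 to 22/Apr/2024:14:13:00
2. Filter for FAILURE events within this window
3. Count matching events: 0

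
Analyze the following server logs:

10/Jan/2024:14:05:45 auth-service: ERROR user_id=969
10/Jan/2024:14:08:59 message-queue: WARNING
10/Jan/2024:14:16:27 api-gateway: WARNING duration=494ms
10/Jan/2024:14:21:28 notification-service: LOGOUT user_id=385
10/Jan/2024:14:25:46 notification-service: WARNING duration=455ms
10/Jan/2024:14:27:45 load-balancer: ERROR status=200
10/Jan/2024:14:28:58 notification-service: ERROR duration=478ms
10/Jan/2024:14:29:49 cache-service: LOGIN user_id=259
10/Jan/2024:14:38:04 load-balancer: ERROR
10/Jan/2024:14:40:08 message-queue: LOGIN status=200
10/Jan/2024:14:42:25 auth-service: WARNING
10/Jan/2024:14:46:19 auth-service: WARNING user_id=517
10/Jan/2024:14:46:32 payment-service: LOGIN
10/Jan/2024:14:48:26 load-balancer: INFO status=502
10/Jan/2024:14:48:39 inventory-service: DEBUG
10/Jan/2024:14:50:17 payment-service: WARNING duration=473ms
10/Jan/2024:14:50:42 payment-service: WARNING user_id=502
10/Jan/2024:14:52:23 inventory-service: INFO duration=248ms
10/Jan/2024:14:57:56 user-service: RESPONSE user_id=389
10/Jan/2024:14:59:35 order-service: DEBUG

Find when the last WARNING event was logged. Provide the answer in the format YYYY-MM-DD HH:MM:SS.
2024-01-10 14:50:42

To find the last event:

1. Filter for all WARNING events
2. Sort by timestamp
3. Select the last one
4. Timestamp: 2024-01-10 14:50:42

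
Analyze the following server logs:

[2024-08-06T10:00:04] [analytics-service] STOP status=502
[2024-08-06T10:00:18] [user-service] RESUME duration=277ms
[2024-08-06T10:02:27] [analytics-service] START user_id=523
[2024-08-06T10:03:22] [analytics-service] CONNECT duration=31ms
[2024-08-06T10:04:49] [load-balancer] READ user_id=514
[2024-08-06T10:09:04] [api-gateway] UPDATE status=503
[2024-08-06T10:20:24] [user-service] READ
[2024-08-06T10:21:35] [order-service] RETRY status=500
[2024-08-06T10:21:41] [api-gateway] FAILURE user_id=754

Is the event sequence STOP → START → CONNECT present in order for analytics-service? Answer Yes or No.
Yes

To verify sequence order:

1. Find all events in sequence STOP → START → CONNECT for analytics-service
2. Extract their timestamps
3. Check if timestamps are in ascending order
4. Result: Yes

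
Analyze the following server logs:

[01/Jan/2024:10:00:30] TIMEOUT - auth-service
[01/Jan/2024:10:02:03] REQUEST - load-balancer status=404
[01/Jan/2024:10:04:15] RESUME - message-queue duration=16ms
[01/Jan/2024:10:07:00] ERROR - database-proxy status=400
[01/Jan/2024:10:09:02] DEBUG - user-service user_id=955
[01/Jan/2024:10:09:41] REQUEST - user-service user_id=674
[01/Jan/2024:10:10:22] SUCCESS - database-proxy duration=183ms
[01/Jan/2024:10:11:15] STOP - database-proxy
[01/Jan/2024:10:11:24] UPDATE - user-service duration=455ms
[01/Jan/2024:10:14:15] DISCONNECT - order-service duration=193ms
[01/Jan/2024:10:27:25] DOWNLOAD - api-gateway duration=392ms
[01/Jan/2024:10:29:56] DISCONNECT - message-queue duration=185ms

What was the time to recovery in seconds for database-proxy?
202

To calculate recovery time:

1. Find ERROR event for database-proxy: 01/Jan/2024:10:07:00
2. Find next SUCCESS event for database-proxy: 01/Jan/2024:10:10:22
3. Recovery time: 01/Jan/2024:10:10:22 - 01/Jan/2024:10:07:00 = 202 seconds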